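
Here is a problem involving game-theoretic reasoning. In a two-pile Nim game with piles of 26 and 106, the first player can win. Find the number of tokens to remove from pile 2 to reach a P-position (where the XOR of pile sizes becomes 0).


Piles: 26 and 106
Current XOR: 26 XOR 106 = 112 (non-zero, so this is an N-position).
To make the XOR zero, we need to find a move that balances the piles.
For pile 2 (size 106): target = 106 XOR 112 = 26
We reduce pile 2 from 106 to 26.
Tokens removed: 106 - 26 = 80
Verification: 26 XOR 26 = 0

80


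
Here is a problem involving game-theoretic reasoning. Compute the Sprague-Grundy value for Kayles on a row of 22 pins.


Kayles: a move removes 1 or 2 adjacent pins from a contiguous row.
Removing pins from a row of k leaves two independent rows (a, b) with a + b = k - 1 (one pin) or a + b = k - 2 (two pins); an end removal gives a = 0.
By Sprague-Grundy, G(k) = mex{ G(a) XOR G(b) } over all these splits. G(0) = 0.
G(1): splits (0,0):0^0=0 -> mex({0}) = 1
G(2): splits (0,1):0^1=1 (0,0):0^0=0 -> mex({0, 1}) = 2
G(3): splits (0,2):0^2=2 (1,1):1^1=0 (0,1):0^1=1 -> mex({0, 1, 2}) = 3
G(4): splits (0,3):0^3=3 (1,2):1^2=3 (0,2):0^2=2 (1,1):1^1=0 -> mex({0, 2, 3}) = 1
G(5): splits (0,4):0^1=1 (1,3):1^3=2 (2,2):2^2=0 (0,3):0^3=3 (1,2):1^2=3 -> mex({0, 1, 2, 3}) = 4
G(6) = mex({0, 1, 2, 4}) = 3
G(7) = mex({0, 1, 3, 4, 5}) = 2
G(8) = mex({0, 2, 3, 5, 6}) = 1
G(9) = mex({0, 1, 2, 3, 6, 7}) = 4
G(10) = mex({0, 1, 3, 4, 5, 7}) = 2
G(11) = mex({0, 1, 2, 3, 4, 5}) = 6
G(12) = mex({0, 1, 2, 3, 5, 6, 7}) = 4
G(13) = mex({0, 2, 3, 4, 6, 7}) = 1
G(14) = mex({0, 1, 4, 5, 6, 7}) = 2
G(15) = mex({0, 1, 2, 3, 4, 5, 6}) = 7
G(16) = mex({0, 2, 3, 5, 6, 7}) = 1
G(17) = mex({0, 1, 2, 3, 5, 6, 7}) = 4
G(18) = mex({0, 1, 2, 4, 5, 6}) = 3
G(19) = mex({0, 1, 3, 4, 5, 7}) = 2
G(20) = mex({0, 2, 3, 4, 5, 6, 7}) = 1
G(21) = mex({0, 1, 2, 3, 5, 6, 7}) = 4
G(22) = mex({0, 1, 2, 3, 4, 5, 7}) = 6
Therefore G(22) = 6.

6


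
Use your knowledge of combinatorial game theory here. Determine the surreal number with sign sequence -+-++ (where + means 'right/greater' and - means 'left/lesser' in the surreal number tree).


Sign expansion: -+-++
Rule: track bounds (lo, hi), initially (-inf, +inf). On '+', the current value becomes lo and we move to the simplest number in (value, hi): value + 1 if hi = +inf, otherwise the midpoint (value + hi)/2. On '-', the current value becomes hi and we move to value - 1 if lo = -inf, otherwise the midpoint (lo + value)/2.
Start at 0.
Step 1: sign = -, move left. Bounds: (-inf, 0). Value = -1
Step 2: sign = +, move right. Bounds: (-1, 0). Value = -1/2
Step 3: sign = -, move left. Bounds: (-1, -1/2). Value = -3/4
Step 4: sign = +, move right. Bounds: (-3/4, -1/2). Value = -5/8
Step 5: sign = +, move right. Bounds: (-5/8, -1/2). Value = -9/16
The surreal number with sign expansion -+-++ is -9/16.

-9/16


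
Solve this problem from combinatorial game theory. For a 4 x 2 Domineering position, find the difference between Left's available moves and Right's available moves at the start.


Board is 4 x 2 (rows x cols).
Left (vertical) placements: (rows-1) * cols = 3 * 2 = 6
Right (horizontal) placements: rows * (cols-1) = 4 * 1 = 4
Advantage = Left - Right = 6 - 4 = 2

2


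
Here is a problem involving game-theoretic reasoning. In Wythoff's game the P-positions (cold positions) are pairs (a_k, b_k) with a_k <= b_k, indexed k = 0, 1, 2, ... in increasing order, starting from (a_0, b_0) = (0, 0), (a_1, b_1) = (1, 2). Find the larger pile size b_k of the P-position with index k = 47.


By Wythoff's theorem, a_k = floor(k * phi) and b_k = floor(k * phi^2) = a_k + k, where phi = (1 + sqrt(5))/2 is the golden ratio.
phi = (1 + sqrt(5))/2 = 1.618034
phi^2 = phi + 1 = 2.618034
k = 47
k * phi^2 = 47 * 2.618034 = 123.047597
b_47 = floor(k * phi^2) = 123 (check: a_47 + k = 76 + 47 = 123)

123


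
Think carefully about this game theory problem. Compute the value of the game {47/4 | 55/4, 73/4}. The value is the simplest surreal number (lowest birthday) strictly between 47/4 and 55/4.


Left options: {47/4}, max = 47/4
Right options: {55/4, 73/4}, min = 55/4
All options are numbers and max(Left) < min(Right), so by the simplicity theorem the value is the simplest (earliest-born) number strictly between 47/4 and 55/4.
Integers 12 through 13 all lie strictly between 47/4 and 55/4.
Among integers, the simplest (lowest birthday = smallest |n|; 0 is born on day 0, +-n on day n) is 12.
No non-integer in the interval can be simpler: if x is a non-integer in the interval, then floor(x) or ceil(x) also lies in the interval (the interval contains an integer), and both are proper prefixes of x's sign expansion, i.e. born earlier. So the game value is 12.
Game value = 12

12


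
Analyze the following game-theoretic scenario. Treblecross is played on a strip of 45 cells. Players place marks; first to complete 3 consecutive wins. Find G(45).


Treblecross: place X on empty cells; 3-in-a-row wins.
Playing within two cells of an existing X lets the opponent win at once, so sensible play treats the cells i-2..i+2 around each X as dead. The player left with no safe cell loses, so this is a normal-play take-away game on strips of safe cells.
Placing X at cell i (0-indexed) of a strip of k safe cells leaves independent strips of sizes max(0, i-2) and max(0, k-i-3). Hence G(k) = mex{ G(max(0,i-2)) XOR G(max(0,k-i-3)) : 0 <= i < k }, with G(0) = 0.
G(1): splits (0,0):0^0=0 -> mex({0}) = 1
G(2): splits (0,0):0^0=0 -> mex({0}) = 1
G(3): splits (0,0):0^0=0 -> mex({0}) = 1
G(4): splits (0,1):0^1=1 (0,0):0^0=0 -> mex({0, 1}) = 2
G(5): splits (0,2):0^1=1 (0,1):0^1=1 (0,0):0^0=0 -> mex({0, 1}) = 2
G(6) = mex({1}) = 0
G(7) = mex({0, 1, 2}) = 3
G(8) = mex({0, 1, 2}) = 3
G(9) = mex({0, 2}) = 1
G(10) = mex({0, 2, 3}) = 1
G(11) = mex({0, 3}) = 1
G(12) = mex({1, 3}) = 0
G(13) = mex({0, 1, 2, 3}) = 4
G(14) = mex({0, 1, 2}) = 3
G(15) = mex({0, 1, 2}) = 3
G(16) = mex({0, 1, 2, 4}) = 3
G(17) = mex({0, 1, 3, 4}) = 2
G(18) = mex({0, 1, 3, 4}) = 2
G(19) = mex({0, 1, 3, 5}) = 2
G(20) = mex({0, 1, 2, 3, 5}) = 4
G(21) = mex({0, 1, 2, 3, 5}) = 4
G(22) = mex({1, 2, 6}) = 0
G(23) = mex({0, 1, 2, 3, 4, 6}) = 5
G(24) = mex({0, 1, 2, 3, 4}) = 5
G(25) = mex({0, 1, 3, 4, 7}) = 2
G(26) = mex({0, 1, 3, 4, 5, 7}) = 2
G(27) = mex({0, 1, 3, 5}) = 2
G(28) = mex({0, 1, 2, 5}) = 3
G(29) = mex({0, 1, 2, 4, 5, 6}) = 3
G(30) = mex({1, 2, 4, 6}) = 0
G(31) = mex({0, 1, 2, 3, 4, 6}) = 5
G(32) = mex({1, 2, 3, 4, 7}) = 0
G(33) = mex({0, 3, 7}) = 1
G(34) = mex({0, 2, 3, 5, 7}) = 1
G(35) = mex({0, 2, 3, 5, 6}) = 1
G(36) = mex({0, 1, 2, 5, 6}) = 3
G(37) = mex({0, 1, 2, 4, 5, 6}) = 3
G(38) = mex({0, 1, 2, 4}) = 3
G(39) = mex({0, 1, 2, 3, 4, 7}) = 5
G(40) = mex({0, 1, 2, 3, 4, 5, 7}) = 6
G(41) = mex({0, 1, 2, 3, 5, 7}) = 4
G(42) = mex({0, 1, 2, 3, 5, 6, 7}) = 4
G(43) = mex({0, 2, 3, 5, 6}) = 1
G(44) = mex({1, 2, 3, 4, 5, 6}) = 0
G(45) = mex({0, 1, 2, 3, 4, 6, 7}) = 5
Therefore G(45) = 5.

5


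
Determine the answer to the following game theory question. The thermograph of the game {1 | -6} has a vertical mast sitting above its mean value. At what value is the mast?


Game = {1 | -6}, a switch {a | b} with numbers a > b.
Its thermograph has left wall a - t and right wall b + t, which meet at t = (a - b)/2, where both equal (a + b)/2. So the mast (mean value) is at (a + b)/2.
Mean = (1 + (-6))/2 = -5/2 = -5/2

-5/2


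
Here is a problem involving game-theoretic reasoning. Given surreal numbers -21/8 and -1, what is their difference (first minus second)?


x = -21/8, y = -1
Converting to common denominator: 8
x = -21/8, y = -8/8
x - y = -21/8 - -1 = -13/8

-13/8


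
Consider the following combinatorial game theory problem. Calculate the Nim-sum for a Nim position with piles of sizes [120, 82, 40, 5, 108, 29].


We need the XOR (exclusive or) of all pile sizes.
After XOR-ing pile 1 (size 120): 0 XOR 120 = 120
After XOR-ing pile 2 (size 82): 120 XOR 82 = 42
After XOR-ing pile 3 (size 40): 42 XOR 40 = 2
After XOR-ing pile 4 (size 5): 2 XOR 5 = 7
After XOR-ing pile 5 (size 108): 7 XOR 108 = 107
After XOR-ing pile 6 (size 29): 107 XOR 29 = 118
The Nim-value of this position is 118.

118


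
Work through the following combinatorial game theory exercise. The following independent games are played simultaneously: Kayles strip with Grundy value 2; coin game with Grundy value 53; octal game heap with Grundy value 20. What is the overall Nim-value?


By the Sprague-Grundy theorem, the Grundy value of a sum of games is the XOR of individual Grundy values.
Kayles strip: Grundy value = 2. Running XOR: 0 XOR 2 = 2
coin game: Grundy value = 53. Running XOR: 2 XOR 53 = 55
octal game heap: Grundy value = 20. Running XOR: 55 XOR 20 = 35
The combined Grundy value is 35.

35


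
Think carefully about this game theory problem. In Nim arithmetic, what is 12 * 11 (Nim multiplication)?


Nim multiplication is bilinear over XOR: (u XOR v) * w = (u*w) XOR (v*w).
So we split each operand into its bit components and XOR the pairwise Nim products.
12 = 4 + 8 (as XOR of powers of 2).
11 = 1 + 2 + 8 (as XOR of powers of 2).
Using the standard Nim-product table on single bits:
  2*2 = 3,   2*4 = 8,   2*8 = 12,
  4*4 = 6,   4*8 = 11,  8*8 = 13,
and  1*x = x (identity), k*l = l*k (commutative).
Pairwise Nim products:
  4 * 1 = 4
  4 * 2 = 8
  4 * 8 = 11
  8 * 1 = 8
  8 * 2 = 12
  8 * 8 = 13
XOR them: 4 XOR 8 XOR 11 XOR 8 XOR 12 XOR 13 = 14.
Result: 12 * 11 = 14 (in Nim).

14


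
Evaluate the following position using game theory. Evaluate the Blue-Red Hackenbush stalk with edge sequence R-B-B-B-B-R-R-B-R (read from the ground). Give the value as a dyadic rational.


Edges (from ground): R-B-B-B-B-R-R-B-R
By Berlekamp's sign-expansion rule, a Blue-Red Hackenbush stalk has the value of the surreal number whose sign sequence is the edge sequence with B -> + and R -> -.
Sign sequence: -++++--+-
Trace the sign expansion in the surreal number tree, starting from 0:
Edge 1: R (sign -) -> bounds (-inf, 0), value = -1
Edge 2: B (sign +) -> bounds (-1, 0), value = -1/2
Edge 3: B (sign +) -> bounds (-1/2, 0), value = -1/4
Edge 4: B (sign +) -> bounds (-1/4, 0), value = -1/8
Edge 5: B (sign +) -> bounds (-1/8, 0), value = -1/16
Edge 6: R (sign -) -> bounds (-1/8, -1/16), value = -3/32
Edge 7: R (sign -) -> bounds (-1/8, -3/32), value = -7/64
Edge 8: B (sign +) -> bounds (-7/64, -3/32), value = -13/128
Edge 9: R (sign -) -> bounds (-7/64, -13/128), value = -27/256
Game value = -27/256

-27/256


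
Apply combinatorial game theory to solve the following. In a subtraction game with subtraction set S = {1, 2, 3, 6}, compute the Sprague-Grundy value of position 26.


The subtraction set is S = {1, 2, 3, 6}.
G(k) = mex{ G(k - s) : s in S, s <= k }. We compute iteratively: G(0) = 0.
G(1) = mex({0}) = 1
G(2) = mex({0, 1}) = 2
G(3) = mex({0, 1, 2}) = 3
G(4) = mex({1, 2, 3}) = 0
G(5) = mex({0, 2, 3}) = 1
G(6) = mex({0, 1, 3}) = 2
G(7) = mex({0, 1, 2}) = 3
G(8) = mex({1, 2, 3}) = 0
G(9) = mex({0, 2, 3}) = 1
Observe that G(4)..G(9) = 0, 1, 2, 3, 0, 1 repeats G(0)..G(5) = 0, 1, 2, 3, 0, 1.
For k >= max(S) = 6, G(k) is determined by the previous 6 values G(k-6)..G(k-1); a window of 6 consecutive values has recurred shifted by 4, so by induction G(k + 4) = G(k) for all k >= 0: the sequence is periodic from the start with period 4.
One period: G(0..3) = 0, 1, 2, 3.
26 mod 4 = 2, so G(26) = G(2) = 2.

2


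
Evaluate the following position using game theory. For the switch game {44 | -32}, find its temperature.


The game is {44 | -32}, a switch {a | b} with numbers a > b.
Cooling {a | b} by t gives {a - t | b + t}, which stops being hot when a - t = b + t, i.e. at t = (a - b)/2. So the temperature of a switch is (a - b)/2.
Temperature = (Left option - Right option) / 2
= (44 - (-32)) / 2
= 76 / 2
= 38

38


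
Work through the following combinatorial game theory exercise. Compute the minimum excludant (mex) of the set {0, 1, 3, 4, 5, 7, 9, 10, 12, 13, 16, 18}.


Set = {0, 1, 3, 4, 5, 7, 9, 10, 12, 13, 16, 18}
0 is in the set.
1 is in the set.
2 is NOT in the set. This is the mex.
mex = 2

2


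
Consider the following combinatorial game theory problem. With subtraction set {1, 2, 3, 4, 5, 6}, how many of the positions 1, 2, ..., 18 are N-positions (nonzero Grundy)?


Subtraction set S = {1, 2, 3, 4, 5, 6}, so G(n) = n mod 7.
G(n) = 0 when n is a multiple of 7.
Multiples of 7 in [1, 18]: 2
N-positions (nonzero Grundy) = 18 - 2 = 16

16


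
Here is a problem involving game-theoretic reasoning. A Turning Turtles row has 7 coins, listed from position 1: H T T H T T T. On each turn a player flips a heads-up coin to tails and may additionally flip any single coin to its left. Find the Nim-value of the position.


Coins: H T T H T T T
Key fact: a single head at position k behaves exactly like a Nim heap of size k (turning it to T and optionally flipping a coin at j < k corresponds to moving the heap from k to j, or to 0), and heads combine as a disjunctive sum (two heads at the same place would cancel, matching j XOR j = 0). So the Nim-value is the XOR of the 1-indexed positions of the heads.
Face-up positions (1-indexed): [1, 4]
XOR 0 with 1: 0 XOR 1 = 1
XOR 1 with 4: 1 XOR 4 = 5
Nim-value = 5

5


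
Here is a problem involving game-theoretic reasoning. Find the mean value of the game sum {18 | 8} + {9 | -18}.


G1 = {18 | 8}, G2 = {9 | -18}
Each is a switch {a | b} with numbers a > b; its mean value is (a + b)/2, and mean value is additive over game sums: m(G1 + G2) = m(G1) + m(G2).
Mean of G1 = (18 + (8))/2 = 26/2 = 13
Mean of G2 = (9 + (-18))/2 = -9/2 = -9/2
Mean of G1 + G2 = 13 + -9/2 = 17/2

17/2


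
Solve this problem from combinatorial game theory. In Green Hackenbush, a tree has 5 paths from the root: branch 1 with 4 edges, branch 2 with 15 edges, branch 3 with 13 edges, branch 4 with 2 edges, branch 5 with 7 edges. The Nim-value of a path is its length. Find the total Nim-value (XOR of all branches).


The tree has 5 branches from the ground vertex.
In Green Hackenbush, the Nim-value of a simple path of length k is k.
Branch 1: length 4, Nim-value = 4
Branch 2: length 15, Nim-value = 15
Branch 3: length 13, Nim-value = 13
Branch 4: length 2, Nim-value = 2
Branch 5: length 7, Nim-value = 7
Total Nim-value = XOR of all branch values:
0 XOR 4 = 4
4 XOR 15 = 11
11 XOR 13 = 6
6 XOR 2 = 4
4 XOR 7 = 3
Nim-value of the tree = 3

3


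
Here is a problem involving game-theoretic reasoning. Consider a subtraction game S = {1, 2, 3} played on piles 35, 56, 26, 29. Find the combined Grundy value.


Subtraction set: {1, 2, 3}
For this subtraction set, G(n) = n mod 4 (period = max + 1 = 4).
Pile 1 (size 35): G(35) = 35 mod 4 = 3
Pile 2 (size 56): G(56) = 56 mod 4 = 0
Pile 3 (size 26): G(26) = 26 mod 4 = 2
Pile 4 (size 29): G(29) = 29 mod 4 = 1
Total Grundy value = XOR of all: 3 XOR 0 XOR 2 XOR 1 = 0

0


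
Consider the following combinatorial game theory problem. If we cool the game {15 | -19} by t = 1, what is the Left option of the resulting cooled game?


Original game: {15 | -19} (a switch {a | b} with a > b).
Cooling by t (for t below the temperature (a - b)/2 = 17) taxes each move by t: {a | b} cooled by t is {a - t | b + t}.
Cooling amount: t = 1
Cooled Left option: 15 - 1 = 14
Cooled Right option: -19 + 1 = -18
Cooled game: {14 | -18}
Left option = 14

14


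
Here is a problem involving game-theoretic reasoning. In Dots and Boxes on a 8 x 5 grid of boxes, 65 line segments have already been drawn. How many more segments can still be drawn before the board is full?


Grid: 8 x 5 boxes, i.e. 9 rows and 6 columns of dots.
Horizontal edges: (rows + 1) * cols = 9 * 5 = 45
Vertical edges: rows * (cols + 1) = 8 * 6 = 48
Total edges: 45 + 48 = 93
Edges drawn: 65
Remaining: 93 - 65 = 28

28


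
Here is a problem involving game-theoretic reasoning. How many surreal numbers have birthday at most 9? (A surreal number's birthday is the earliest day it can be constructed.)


Day 0: {|} = 0 is born. Count = 1.
Day n: the number of surreal numbers born by day n is 2^(n+1) - 1.
By day 0: 2^1 - 1 = 1
By day 1: 2^2 - 1 = 3
By day 2: 2^3 - 1 = 7
By day 3: 2^4 - 1 = 15
By day 4: 2^5 - 1 = 31
By day 5: 2^6 - 1 = 63
By day 6: 2^7 - 1 = 127
By day 7: 2^8 - 1 = 255
By day 8: 2^9 - 1 = 511
By day 9: 2^10 - 1 = 1023
By day 9: 1023 surreal numbers.

1023


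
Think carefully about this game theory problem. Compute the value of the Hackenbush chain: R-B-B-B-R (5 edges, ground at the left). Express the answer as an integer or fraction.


Edges (from ground): R-B-B-B-R
By Berlekamp's sign-expansion rule, a Blue-Red Hackenbush stalk has the value of the surreal number whose sign sequence is the edge sequence with B -> + and R -> -.
Sign sequence: -+++-
Trace the sign expansion in the surreal number tree, starting from 0:
Edge 1: R (sign -) -> bounds (-inf, 0), value = -1
Edge 2: B (sign +) -> bounds (-1, 0), value = -1/2
Edge 3: B (sign +) -> bounds (-1/2, 0), value = -1/4
Edge 4: B (sign +) -> bounds (-1/4, 0), value = -1/8
Edge 5: R (sign -) -> bounds (-1/4, -1/8), value = -3/16
Game value = -3/16

-3/16


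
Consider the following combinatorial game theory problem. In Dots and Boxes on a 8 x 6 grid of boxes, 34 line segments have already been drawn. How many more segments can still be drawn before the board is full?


Grid: 8 x 6 boxes, i.e. 9 rows and 7 columns of dots.
Horizontal edges: (rows + 1) * cols = 9 * 6 = 54
Vertical edges: rows * (cols + 1) = 8 * 7 = 56
Total edges: 54 + 56 = 110
Edges drawn: 34
Remaining: 110 - 34 = 76

76


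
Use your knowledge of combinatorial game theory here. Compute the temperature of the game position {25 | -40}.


The game is {25 | -40}, a switch {a | b} with numbers a > b.
Cooling {a | b} by t gives {a - t | b + t}, which stops being hot when a - t = b + t, i.e. at t = (a - b)/2. So the temperature of a switch is (a - b)/2.
Temperature = (Left option - Right option) / 2
= (25 - (-40)) / 2
= 65 / 2
= 65/2

65/2


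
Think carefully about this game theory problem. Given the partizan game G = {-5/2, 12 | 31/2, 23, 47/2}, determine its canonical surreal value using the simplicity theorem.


Left options: {-5/2, 12}, max = 12
Right options: {31/2, 23, 47/2}, min = 31/2
All options are numbers and max(Left) < min(Right), so by the simplicity theorem the value is the simplest (earliest-born) number strictly between 12 and 31/2.
Integers 13 through 15 all lie strictly between 12 and 31/2.
Among integers, the simplest (lowest birthday = smallest |n|; 0 is born on day 0, +-n on day n) is 13.
No non-integer in the interval can be simpler: if x is a non-integer in the interval, then floor(x) or ceil(x) also lies in the interval (the interval contains an integer), and both are proper prefixes of x's sign expansion, i.e. born earlier. So the game value is 13.
Game value = 13

13


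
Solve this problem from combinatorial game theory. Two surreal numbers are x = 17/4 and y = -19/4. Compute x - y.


x = 17/4, y = -19/4
Converting to common denominator: 4
x = 17/4, y = -19/4
x - y = 17/4 - -19/4 = 9

9


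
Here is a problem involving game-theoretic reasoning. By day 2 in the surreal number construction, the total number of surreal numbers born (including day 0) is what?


Day 0: {|} = 0 is born. Count = 1.
Day n: the number of surreal numbers born by day n is 2^(n+1) - 1.
By day 0: 2^1 - 1 = 1
By day 1: 2^2 - 1 = 3
By day 2: 2^3 - 1 = 7
By day 2: 7 surreal numbers.

7


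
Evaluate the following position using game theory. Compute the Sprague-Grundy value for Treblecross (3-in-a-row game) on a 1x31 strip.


Treblecross: place X on empty cells; 3-in-a-row wins.
Playing within two cells of an existing X lets the opponent win at once, so sensible play treats the cells i-2..i+2 around each X as dead. The player left with no safe cell loses, so this is a normal-play take-away game on strips of safe cells.
Placing X at cell i (0-indexed) of a strip of k safe cells leaves independent strips of sizes max(0, i-2) and max(0, k-i-3). Hence G(k) = mex{ G(max(0,i-2)) XOR G(max(0,k-i-3)) : 0 <= i < k }, with G(0) = 0.
G(1): splits (0,0):0^0=0 -> mex({0}) = 1
G(2): splits (0,0):0^0=0 -> mex({0}) = 1
G(3): splits (0,0):0^0=0 -> mex({0}) = 1
G(4): splits (0,1):0^1=1 (0,0):0^0=0 -> mex({0, 1}) = 2
G(5): splits (0,2):0^1=1 (0,1):0^1=1 (0,0):0^0=0 -> mex({0, 1}) = 2
G(6) = mex({1}) = 0
G(7) = mex({0, 1, 2}) = 3
G(8) = mex({0, 1, 2}) = 3
G(9) = mex({0, 2}) = 1
G(10) = mex({0, 2, 3}) = 1
G(11) = mex({0, 3}) = 1
G(12) = mex({1, 3}) = 0
G(13) = mex({0, 1, 2, 3}) = 4
G(14) = mex({0, 1, 2}) = 3
G(15) = mex({0, 1, 2}) = 3
G(16) = mex({0, 1, 2, 4}) = 3
G(17) = mex({0, 1, 3, 4}) = 2
G(18) = mex({0, 1, 3, 4}) = 2
G(19) = mex({0, 1, 3, 5}) = 2
G(20) = mex({0, 1, 2, 3, 5}) = 4
G(21) = mex({0, 1, 2, 3, 5}) = 4
G(22) = mex({1, 2, 6}) = 0
G(23) = mex({0, 1, 2, 3, 4, 6}) = 5
G(24) = mex({0, 1, 2, 3, 4}) = 5
G(25) = mex({0, 1, 3, 4, 7}) = 2
G(26) = mex({0, 1, 3, 4, 5, 7}) = 2
G(27) = mex({0, 1, 3, 5}) = 2
G(28) = mex({0, 1, 2, 5}) = 3
G(29) = mex({0, 1, 2, 4, 5, 6}) = 3
G(30) = mex({1, 2, 4, 6}) = 0
G(31) = mex({0, 1, 2, 3, 4, 6}) = 5
Therefore G(31) = 5.

5


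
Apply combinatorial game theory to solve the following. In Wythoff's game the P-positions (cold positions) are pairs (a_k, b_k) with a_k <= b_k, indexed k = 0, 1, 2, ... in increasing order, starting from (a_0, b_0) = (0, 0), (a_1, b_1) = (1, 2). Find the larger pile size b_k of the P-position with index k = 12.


By Wythoff's theorem, a_k = floor(k * phi) and b_k = floor(k * phi^2) = a_k + k, where phi = (1 + sqrt(5))/2 is the golden ratio.
phi = (1 + sqrt(5))/2 = 1.618034
phi^2 = phi + 1 = 2.618034
k = 12
k * phi^2 = 12 * 2.618034 = 31.416408
b_12 = floor(k * phi^2) = 31 (check: a_12 + k = 19 + 12 = 31)

31


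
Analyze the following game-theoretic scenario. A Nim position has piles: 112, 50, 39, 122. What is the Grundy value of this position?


We need the XOR (exclusive or) of all pile sizes.
After XOR-ing pile 1 (size 112): 0 XOR 112 = 112
After XOR-ing pile 2 (size 50): 112 XOR 50 = 66
After XOR-ing pile 3 (size 39): 66 XOR 39 = 101
After XOR-ing pile 4 (size 122): 101 XOR 122 = 31
The Nim-value of this position is 31.

31


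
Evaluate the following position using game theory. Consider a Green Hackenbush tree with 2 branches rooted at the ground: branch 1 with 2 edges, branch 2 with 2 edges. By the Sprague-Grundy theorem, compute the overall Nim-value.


The tree has 2 branches from the ground vertex.
In Green Hackenbush, the Nim-value of a simple path of length k is k.
Branch 1: length 2, Nim-value = 2
Branch 2: length 2, Nim-value = 2
Total Nim-value = XOR of all branch values:
0 XOR 2 = 2
2 XOR 2 = 0
Nim-value of the tree = 0

0


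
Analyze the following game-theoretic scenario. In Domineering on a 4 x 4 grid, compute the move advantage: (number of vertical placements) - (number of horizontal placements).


Board is 4 x 4 (rows x cols).
Left (vertical) placements: (rows-1) * cols = 3 * 4 = 12
Right (horizontal) placements: rows * (cols-1) = 4 * 3 = 12
Advantage = Left - Right = 12 - 12 = 0

0


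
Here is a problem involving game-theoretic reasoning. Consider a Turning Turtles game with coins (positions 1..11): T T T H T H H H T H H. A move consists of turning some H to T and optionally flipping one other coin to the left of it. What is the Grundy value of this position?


Coins: T T T H T H H H T H H
Key fact: a single head at position k behaves exactly like a Nim heap of size k (turning it to T and optionally flipping a coin at j < k corresponds to moving the heap from k to j, or to 0), and heads combine as a disjunctive sum (two heads at the same place would cancel, matching j XOR j = 0). So the Nim-value is the XOR of the 1-indexed positions of the heads.
Face-up positions (1-indexed): [4, 6, 7, 8, 10, 11]
XOR 0 with 4: 0 XOR 4 = 4
XOR 4 with 6: 4 XOR 6 = 2
XOR 2 with 7: 2 XOR 7 = 5
XOR 5 with 8: 5 XOR 8 = 13
XOR 13 with 10: 13 XOR 10 = 7
XOR 7 with 11: 7 XOR 11 = 12
Nim-value = 12

12


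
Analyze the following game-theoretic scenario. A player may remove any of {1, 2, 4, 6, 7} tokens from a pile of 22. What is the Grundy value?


The subtraction set is S = {1, 2, 4, 6, 7}.
G(k) = mex{ G(k - s) : s in S, s <= k }. We compute iteratively: G(0) = 0.
G(1) = mex({0}) = 1
G(2) = mex({0, 1}) = 2
G(3) = mex({1, 2}) = 0
G(4) = mex({0, 2}) = 1
G(5) = mex({0, 1}) = 2
G(6) = mex({0, 1, 2}) = 3
G(7) = mex({0, 1, 2, 3}) = 4
G(8) = mex({1, 2, 3, 4}) = 0
G(9) = mex({0, 2, 4}) = 1
G(10) = mex({0, 1, 3}) = 2
G(11) = mex({1, 2, 4}) = 0
G(12) = mex({0, 2, 3}) = 1
G(13) = mex({0, 1, 3, 4}) = 2
G(14) = mex({0, 1, 2, 4}) = 3
Observe that G(8)..G(14) = 0, 1, 2, 0, 1, 2, 3 repeats G(0)..G(6) = 0, 1, 2, 0, 1, 2, 3.
For k >= max(S) = 7, G(k) is determined by the previous 7 values G(k-7)..G(k-1); a window of 7 consecutive values has recurred shifted by 8, so by induction G(k + 8) = G(k) for all k >= 0: the sequence is periodic from the start with period 8.
One period: G(0..7) = 0, 1, 2, 0, 1, 2, 3, 4.
22 mod 8 = 6, so G(22) = G(6) = 3.

3


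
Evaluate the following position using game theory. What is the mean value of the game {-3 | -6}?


Game = {-3 | -6}, a switch {a | b} with numbers a > b.
Its thermograph has left wall a - t and right wall b + t, which meet at t = (a - b)/2, where both equal (a + b)/2. So the mast (mean value) is at (a + b)/2.
Mean = (-3 + (-6))/2 = -9/2 = -9/2

-9/2


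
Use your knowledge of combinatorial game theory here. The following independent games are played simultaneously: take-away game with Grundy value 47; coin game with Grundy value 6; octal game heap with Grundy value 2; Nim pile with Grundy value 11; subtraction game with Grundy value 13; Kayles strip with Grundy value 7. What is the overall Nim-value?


By the Sprague-Grundy theorem, the Grundy value of a sum of games is the XOR of individual Grundy values.
take-away game: Grundy value = 47. Running XOR: 0 XOR 47 = 47
coin game: Grundy value = 6. Running XOR: 47 XOR 6 = 41
octal game heap: Grundy value = 2. Running XOR: 41 XOR 2 = 43
Nim pile: Grundy value = 11. Running XOR: 43 XOR 11 = 32
subtraction game: Grundy value = 13. Running XOR: 32 XOR 13 = 45
Kayles strip: Grundy value = 7. Running XOR: 45 XOR 7 = 42
The combined Grundy value is 42.

42


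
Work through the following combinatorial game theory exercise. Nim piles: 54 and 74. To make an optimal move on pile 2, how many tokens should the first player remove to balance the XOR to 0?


Piles: 54 and 74
Current XOR: 54 XOR 74 = 124 (non-zero, so this is an N-position).
To make the XOR zero, we need to find a move that balances the piles.
For pile 2 (size 74): target = 74 XOR 124 = 54
We reduce pile 2 from 74 to 54.
Tokens removed: 74 - 54 = 20
Verification: 54 XOR 54 = 0

20


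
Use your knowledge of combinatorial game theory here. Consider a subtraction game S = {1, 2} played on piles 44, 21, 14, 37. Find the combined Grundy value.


Subtraction set: {1, 2}
For this subtraction set, G(n) = n mod 3 (period = max + 1 = 3).
Pile 1 (size 44): G(44) = 44 mod 3 = 2
Pile 2 (size 21): G(21) = 21 mod 3 = 0
Pile 3 (size 14): G(14) = 14 mod 3 = 2
Pile 4 (size 37): G(37) = 37 mod 3 = 1
Total Grundy value = XOR of all: 2 XOR 0 XOR 2 XOR 1 = 1

1


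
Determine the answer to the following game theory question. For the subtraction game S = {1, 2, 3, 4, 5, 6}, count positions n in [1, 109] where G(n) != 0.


Subtraction set S = {1, 2, 3, 4, 5, 6}, so G(n) = n mod 7.
G(n) = 0 when n is a multiple of 7.
Multiples of 7 in [1, 109]: 15
N-positions (nonzero Grundy) = 109 - 15 = 94

94


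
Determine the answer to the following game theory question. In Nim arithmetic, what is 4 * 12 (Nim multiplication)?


Nim multiplication is bilinear over XOR: (u XOR v) * w = (u*w) XOR (v*w).
So we split each operand into its bit components and XOR the pairwise Nim products.
4 = 4 (as XOR of powers of 2).
12 = 4 + 8 (as XOR of powers of 2).
Using the standard Nim-product table on single bits:
  2*2 = 3,   2*4 = 8,   2*8 = 12,
  4*4 = 6,   4*8 = 11,  8*8 = 13,
and  1*x = x (identity), k*l = l*k (commutative).
Pairwise Nim products:
  4 * 4 = 6
  4 * 8 = 11
XOR them: 6 XOR 11 = 13.
Result: 4 * 12 = 13 (in Nim).

13


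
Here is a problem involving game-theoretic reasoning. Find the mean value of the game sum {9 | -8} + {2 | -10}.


G1 = {9 | -8}, G2 = {2 | -10}
Each is a switch {a | b} with numbers a > b; its mean value is (a + b)/2, and mean value is additive over game sums: m(G1 + G2) = m(G1) + m(G2).
Mean of G1 = (9 + (-8))/2 = 1/2 = 1/2
Mean of G2 = (2 + (-10))/2 = -8/2 = -4
Mean of G1 + G2 = 1/2 + -4 = -7/2

-7/2


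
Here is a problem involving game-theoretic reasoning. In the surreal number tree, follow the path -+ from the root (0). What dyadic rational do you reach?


Sign expansion: -+
Rule: track bounds (lo, hi), initially (-inf, +inf). On '+', the current value becomes lo and we move to the simplest number in (value, hi): value + 1 if hi = +inf, otherwise the midpoint (value + hi)/2. On '-', the current value becomes hi and we move to value - 1 if lo = -inf, otherwise the midpoint (lo + value)/2.
Start at 0.
Step 1: sign = -, move left. Bounds: (-inf, 0). Value = -1
Step 2: sign = +, move right. Bounds: (-1, 0). Value = -1/2
The surreal number with sign expansion -+ is -1/2.

-1/2


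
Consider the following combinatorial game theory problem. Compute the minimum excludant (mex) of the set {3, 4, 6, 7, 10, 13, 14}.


Set = {3, 4, 6, 7, 10, 13, 14}
0 is NOT in the set. This is the mex.
mex = 0

0


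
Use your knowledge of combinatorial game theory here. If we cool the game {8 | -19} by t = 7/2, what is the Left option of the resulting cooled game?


Original game: {8 | -19} (a switch {a | b} with a > b).
Cooling by t (for t below the temperature (a - b)/2 = 27/2) taxes each move by t: {a | b} cooled by t is {a - t | b + t}.
Cooling amount: t = 7/2
Cooled Left option: 8 - 7/2 = 9/2
Cooled Right option: -19 + 7/2 = -31/2
Cooled game: {9/2 | -31/2}
Left option = 9/2

9/2


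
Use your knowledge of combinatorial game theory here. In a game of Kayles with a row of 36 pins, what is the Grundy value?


Kayles: a move removes 1 or 2 adjacent pins from a contiguous row.
Removing pins from a row of k leaves two independent rows (a, b) with a + b = k - 1 (one pin) or a + b = k - 2 (two pins); an end removal gives a = 0.
By Sprague-Grundy, G(k) = mex{ G(a) XOR G(b) } over all these splits. G(0) = 0.
G(1): splits (0,0):0^0=0 -> mex({0}) = 1
G(2): splits (0,1):0^1=1 (0,0):0^0=0 -> mex({0, 1}) = 2
G(3): splits (0,2):0^2=2 (1,1):1^1=0 (0,1):0^1=1 -> mex({0, 1, 2}) = 3
G(4): splits (0,3):0^3=3 (1,2):1^2=3 (0,2):0^2=2 (1,1):1^1=0 -> mex({0, 2, 3}) = 1
G(5): splits (0,4):0^1=1 (1,3):1^3=2 (2,2):2^2=0 (0,3):0^3=3 (1,2):1^2=3 -> mex({0, 1, 2, 3}) = 4
G(6) = mex({0, 1, 2, 4}) = 3
G(7) = mex({0, 1, 3, 4, 5}) = 2
G(8) = mex({0, 2, 3, 5, 6}) = 1
G(9) = mex({0, 1, 2, 3, 6, 7}) = 4
G(10) = mex({0, 1, 3, 4, 5, 7}) = 2
G(11) = mex({0, 1, 2, 3, 4, 5}) = 6
G(12) = mex({0, 1, 2, 3, 5, 6, 7}) = 4
G(13) = mex({0, 2, 3, 4, 6, 7}) = 1
G(14) = mex({0, 1, 4, 5, 6, 7}) = 2
G(15) = mex({0, 1, 2, 3, 4, 5, 6}) = 7
G(16) = mex({0, 2, 3, 5, 6, 7}) = 1
G(17) = mex({0, 1, 2, 3, 5, 6, 7}) = 4
G(18) = mex({0, 1, 2, 4, 5, 6}) = 3
G(19) = mex({0, 1, 3, 4, 5, 7}) = 2
G(20) = mex({0, 2, 3, 4, 5, 6, 7}) = 1
G(21) = mex({0, 1, 2, 3, 5, 6, 7}) = 4
G(22) = mex({0, 1, 2, 3, 4, 5, 7}) = 6
G(23) = mex({0, 1, 2, 3, 4, 5, 6}) = 7
G(24) = mex({0, 1, 2, 3, 5, 6, 7}) = 4
G(25) = mex({0, 2, 3, 4, 6, 7}) = 1
G(26) = mex({0, 1, 3, 4, 5, 6, 7}) = 2
G(27) = mex({0, 1, 2, 3, 4, 5, 6, 7}) = 8
G(28) = mex({0, 1, 2, 3, 4, 6, 7, 8}) = 5
G(29) = mex({0, 1, 2, 3, 5, 6, 7, 8, 9}) = 4
G(30) = mex({0, 1, 2, 3, 4, 5, 6, 9, 10}) = 7
G(31) = mex({0, 1, 3, 4, 5, 7, 10, 11}) = 2
G(32) = mex({0, 2, 3, 4, 5, 6, 7, 9, 11}) = 1
G(33) = mex({0, 1, 2, 3, 4, 5, 6, 7, 9, 12}) = 8
G(34) = mex({0, 1, 2, 3, 4, 5, 7, 8, 11, 12}) = 6
G(35) = mex({0, 1, 2, 3, 4, 5, 6, 8, 9, 10, 11}) = 7
G(36) = mex({0, 1, 2, 3, 5, 6, 7, 9, 10}) = 4
Therefore G(36) = 4.

4


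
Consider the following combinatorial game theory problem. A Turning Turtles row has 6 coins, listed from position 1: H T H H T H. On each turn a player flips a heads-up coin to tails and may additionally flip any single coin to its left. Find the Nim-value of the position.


Coins: H T H H T H
Key fact: a single head at position k behaves exactly like a Nim heap of size k (turning it to T and optionally flipping a coin at j < k corresponds to moving the heap from k to j, or to 0), and heads combine as a disjunctive sum (two heads at the same place would cancel, matching j XOR j = 0). So the Nim-value is the XOR of the 1-indexed positions of the heads.
Face-up positions (1-indexed): [1, 3, 4, 6]
XOR 0 with 1: 0 XOR 1 = 1
XOR 1 with 3: 1 XOR 3 = 2
XOR 2 with 4: 2 XOR 4 = 6
XOR 6 with 6: 6 XOR 6 = 0
Nim-value = 0

0


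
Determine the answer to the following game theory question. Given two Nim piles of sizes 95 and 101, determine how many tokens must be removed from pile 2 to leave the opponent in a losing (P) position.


Piles: 95 and 101
Current XOR: 95 XOR 101 = 58 (non-zero, so this is an N-position).
To make the XOR zero, we need to find a move that balances the piles.
For pile 2 (size 101): target = 101 XOR 58 = 95
We reduce pile 2 from 101 to 95.
Tokens removed: 101 - 95 = 6
Verification: 95 XOR 95 = 0

6


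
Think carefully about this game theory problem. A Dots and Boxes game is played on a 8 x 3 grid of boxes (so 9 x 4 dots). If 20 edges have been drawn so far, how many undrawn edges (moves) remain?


Grid: 8 x 3 boxes, i.e. 9 rows and 4 columns of dots.
Horizontal edges: (rows + 1) * cols = 9 * 3 = 27
Vertical edges: rows * (cols + 1) = 8 * 4 = 32
Total edges: 27 + 32 = 59
Edges drawn: 20
Remaining: 59 - 20 = 39

39


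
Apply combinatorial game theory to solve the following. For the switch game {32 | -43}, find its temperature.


The game is {32 | -43}, a switch {a | b} with numbers a > b.
Cooling {a | b} by t gives {a - t | b + t}, which stops being hot when a - t = b + t, i.e. at t = (a - b)/2. So the temperature of a switch is (a - b)/2.
Temperature = (Left option - Right option) / 2
= (32 - (-43)) / 2
= 75 / 2
= 75/2

75/2


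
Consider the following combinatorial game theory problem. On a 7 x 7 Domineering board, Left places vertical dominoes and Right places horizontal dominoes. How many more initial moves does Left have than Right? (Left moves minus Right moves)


Board is 7 x 7 (rows x cols).
Left (vertical) placements: (rows-1) * cols = 6 * 7 = 42
Right (horizontal) placements: rows * (cols-1) = 7 * 6 = 42
Advantage = Left - Right = 42 - 42 = 0

0


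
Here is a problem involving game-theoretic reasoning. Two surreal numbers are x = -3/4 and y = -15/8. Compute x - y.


x = -3/4, y = -15/8
Converting to common denominator: 8
x = -6/8, y = -15/8
x - y = -3/4 - -15/8 = 9/8

9/8


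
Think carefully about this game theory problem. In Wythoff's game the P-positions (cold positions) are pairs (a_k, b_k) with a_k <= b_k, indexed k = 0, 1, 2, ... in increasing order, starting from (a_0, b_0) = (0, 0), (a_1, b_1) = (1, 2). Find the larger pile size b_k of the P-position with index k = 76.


By Wythoff's theorem, a_k = floor(k * phi) and b_k = floor(k * phi^2) = a_k + k, where phi = (1 + sqrt(5))/2 is the golden ratio.
phi = (1 + sqrt(5))/2 = 1.618034
phi^2 = phi + 1 = 2.618034
k = 76
k * phi^2 = 76 * 2.618034 = 198.970583
b_76 = floor(k * phi^2) = 198 (check: a_76 + k = 122 + 76 = 198)

198


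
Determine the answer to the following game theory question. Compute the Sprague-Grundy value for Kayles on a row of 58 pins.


Kayles: a move removes 1 or 2 adjacent pins from a contiguous row.
Removing pins from a row of k leaves two independent rows (a, b) with a + b = k - 1 (one pin) or a + b = k - 2 (two pins); an end removal gives a = 0.
By Sprague-Grundy, G(k) = mex{ G(a) XOR G(b) } over all these splits. G(0) = 0.
G(1): splits (0,0):0^0=0 -> mex({0}) = 1
G(2): splits (0,1):0^1=1 (0,0):0^0=0 -> mex({0, 1}) = 2
G(3): splits (0,2):0^2=2 (1,1):1^1=0 (0,1):0^1=1 -> mex({0, 1, 2}) = 3
G(4): splits (0,3):0^3=3 (1,2):1^2=3 (0,2):0^2=2 (1,1):1^1=0 -> mex({0, 2, 3}) = 1
G(5): splits (0,4):0^1=1 (1,3):1^3=2 (2,2):2^2=0 (0,3):0^3=3 (1,2):1^2=3 -> mex({0, 1, 2, 3}) = 4
G(6) = mex({0, 1, 2, 4}) = 3
G(7) = mex({0, 1, 3, 4, 5}) = 2
G(8) = mex({0, 2, 3, 5, 6}) = 1
G(9) = mex({0, 1, 2, 3, 6, 7}) = 4
G(10) = mex({0, 1, 3, 4, 5, 7}) = 2
G(11) = mex({0, 1, 2, 3, 4, 5}) = 6
G(12) = mex({0, 1, 2, 3, 5, 6, 7}) = 4
G(13) = mex({0, 2, 3, 4, 6, 7}) = 1
G(14) = mex({0, 1, 4, 5, 6, 7}) = 2
G(15) = mex({0, 1, 2, 3, 4, 5, 6}) = 7
G(16) = mex({0, 2, 3, 5, 6, 7}) = 1
G(17) = mex({0, 1, 2, 3, 5, 6, 7}) = 4
G(18) = mex({0, 1, 2, 4, 5, 6}) = 3
G(19) = mex({0, 1, 3, 4, 5, 7}) = 2
G(20) = mex({0, 2, 3, 4, 5, 6, 7}) = 1
G(21) = mex({0, 1, 2, 3, 5, 6, 7}) = 4
G(22) = mex({0, 1, 2, 3, 4, 5, 7}) = 6
G(23) = mex({0, 1, 2, 3, 4, 5, 6}) = 7
G(24) = mex({0, 1, 2, 3, 5, 6, 7}) = 4
G(25) = mex({0, 2, 3, 4, 6, 7}) = 1
G(26) = mex({0, 1, 3, 4, 5, 6, 7}) = 2
G(27) = mex({0, 1, 2, 3, 4, 5, 6, 7}) = 8
G(28) = mex({0, 1, 2, 3, 4, 6, 7, 8}) = 5
G(29) = mex({0, 1, 2, 3, 5, 6, 7, 8, 9}) = 4
G(30) = mex({0, 1, 2, 3, 4, 5, 6, 9, 10}) = 7
G(31) = mex({0, 1, 3, 4, 5, 7, 10, 11}) = 2
G(32) = mex({0, 2, 3, 4, 5, 6, 7, 9, 11}) = 1
G(33) = mex({0, 1, 2, 3, 4, 5, 6, 7, 9, 12}) = 8
G(34) = mex({0, 1, 2, 3, 4, 5, 7, 8, 11, 12}) = 6
G(35) = mex({0, 1, 2, 3, 4, 5, 6, 8, 9, 10, 11}) = 7
G(36) = mex({0, 1, 2, 3, 5, 6, 7, 9, 10}) = 4
G(37) = mex({0, 2, 3, 4, 6, 7, 9, 10, 11, 12}) = 1
G(38) = mex({0, 1, 3, 4, 5, 6, 7, 9, 10, 11, 12}) = 2
G(39) = mex({0, 1, 2, 4, 5, 6, 7, 9, 10, 12, 14}) = 3
G(40) = mex({0, 2, 3, 4, 6, 7, 11, 12, 14}) = 1
G(41) = mex({0, 1, 2, 3, 5, 6, 7, 9, 10, 11, 12}) = 4
G(42) = mex({0, 1, 2, 3, 4, 5, 6, 9, 10}) = 7
G(43) = mex({0, 1, 3, 4, 5, 7, 9, 10, 12, 15}) = 2
G(44) = mex({0, 2, 3, 4, 5, 6, 7, 9, 10, 12, 15}) = 1
G(45) = mex({0, 1, 2, 3, 4, 5, 6, 7, 9, 10, 12, 14}) = 8
G(46) = mex({0, 1, 3, 4, 5, 7, 8, 11, 12, 14}) = 2
G(47) = mex({0, 1, 2, 3, 4, 5, 6, 8, 9, 10, 11, 12}) = 7
G(48) = mex({0, 1, 2, 3, 5, 6, 7, 9, 10}) = 4
G(49) = mex({0, 2, 3, 4, 6, 7, 9, 10, 11, 12, 15}) = 1
G(50) = mex({0, 1, 4, 5, 6, 7, 9, 11, 12, 14, 15}) = 2
G(51) = mex({0, 1, 2, 3, 4, 5, 6, 7, 9, 12, 14, 15}) = 8
G(52) = mex({0, 2, 3, 4, 5, 6, 7, 8, 11, 12, 15}) = 1
G(53) = mex({0, 1, 2, 3, 5, 6, 7, 8, 9, 10, 11, 12}) = 4
G(54) = mex({0, 1, 2, 3, 4, 5, 6, 9, 10}) = 7
G(55) = mex({0, 1, 3, 4, 5, 7, 9, 10, 11, 12}) = 2
G(56) = mex({0, 2, 3, 4, 5, 6, 7, 9, 10, 11, 12, 13, 14}) = 1
G(57) = mex({0, 1, 2, 3, 5, 6, 7, 9, 10, 12, 13, 14, 15}) = 4
G(58) = mex({0, 1, 3, 4, 5, 7, 11, 12, 14, 15}) = 2
Therefore G(58) = 2.

2


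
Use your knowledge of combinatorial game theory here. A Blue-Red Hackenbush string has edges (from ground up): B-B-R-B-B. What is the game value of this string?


Edges (from ground): B-B-R-B-B
By Berlekamp's sign-expansion rule, a Blue-Red Hackenbush stalk has the value of the surreal number whose sign sequence is the edge sequence with B -> + and R -> -.
Sign sequence: ++-++
Trace the sign expansion in the surreal number tree, starting from 0:
Edge 1: B (sign +) -> bounds (0, +inf), value = 1
Edge 2: B (sign +) -> bounds (1, +inf), value = 2
Edge 3: R (sign -) -> bounds (1, 2), value = 3/2
Edge 4: B (sign +) -> bounds (3/2, 2), value = 7/4
Edge 5: B (sign +) -> bounds (7/4, 2), value = 15/8
Game value = 15/8

15/8


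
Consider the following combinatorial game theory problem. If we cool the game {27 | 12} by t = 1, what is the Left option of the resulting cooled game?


Original game: {27 | 12} (a switch {a | b} with a > b).
Cooling by t (for t below the temperature (a - b)/2 = 15/2) taxes each move by t: {a | b} cooled by t is {a - t | b + t}.
Cooling amount: t = 1
Cooled Left option: 27 - 1 = 26
Cooled Right option: 12 + 1 = 13
Cooled game: {26 | 13}
Left option = 26

26


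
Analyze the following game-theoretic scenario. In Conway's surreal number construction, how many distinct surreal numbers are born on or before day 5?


Day 0: {|} = 0 is born. Count = 1.
Day n: the number of surreal numbers born by day n is 2^(n+1) - 1.
By day 0: 2^1 - 1 = 1
By day 1: 2^2 - 1 = 3
By day 2: 2^3 - 1 = 7
By day 3: 2^4 - 1 = 15
By day 4: 2^5 - 1 = 31
By day 5: 2^6 - 1 = 63
By day 5: 63 surreal numbers.

63
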